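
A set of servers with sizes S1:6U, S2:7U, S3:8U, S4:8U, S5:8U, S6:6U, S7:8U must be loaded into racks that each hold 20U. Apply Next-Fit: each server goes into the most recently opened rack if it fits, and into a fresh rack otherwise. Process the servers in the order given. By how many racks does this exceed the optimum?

Next-Fit: [6,7] [8,8] [8,6] [8] → 4 racks.
Total size 51U; any packing needs at least ⌈51/20⌉ = 3 racks.
An optimal packing achieves that bound: [8,8] [8,8] [7,6,6] → 3 racks.
Excess: 4 − 3 = 1.

1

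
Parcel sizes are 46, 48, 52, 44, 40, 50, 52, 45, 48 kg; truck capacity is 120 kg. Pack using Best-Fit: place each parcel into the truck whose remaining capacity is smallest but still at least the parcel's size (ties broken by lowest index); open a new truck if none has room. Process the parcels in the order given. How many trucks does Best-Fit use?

5 trucks

46 kg → truck 1 (remaining 74 kg)
48 kg → truck 1 (remaining 26 kg)
52 kg → truck 2 (remaining 68 kg)
44 kg → truck 2 (remaining 24 kg)
40 kg → truck 3 (remaining 80 kg)
50 kg → truck 3 (remaining 30 kg)
52 kg → truck 4 (remaining 68 kg)
45 kg → truck 4 (remaining 23 kg)
48 kg → truck 5 (remaining 72 kg)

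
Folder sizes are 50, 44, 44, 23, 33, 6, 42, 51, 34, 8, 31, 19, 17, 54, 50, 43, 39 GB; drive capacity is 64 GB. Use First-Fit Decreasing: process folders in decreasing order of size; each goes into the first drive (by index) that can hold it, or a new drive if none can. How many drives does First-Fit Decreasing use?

11

Sorted descending: 54, 51, 50, 50, 44, 44, 43, 42, 39, 34, 33, 31, 23, 19, 17, 8, 6.
54 GB → drive 1 (remaining 10 GB)
51 GB → drive 2 (remaining 13 GB)
50 GB → drive 3 (remaining 14 GB)
50 GB → drive 4 (remaining 14 GB)
44 GB → drive 5 (remaining 20 GB)
44 GB → drive 6 (remaining 20 GB)
43 GB → drive 7 (remaining 21 GB)
42 GB → drive 8 (remaining 22 GB)
39 GB → drive 9 (remaining 25 GB)
34 GB → drive 10 (remaining 30 GB)
33 GB → drive 11 (remaining 31 GB)
31 GB → drive 11 (remaining 0 GB)
23 GB → drive 9 (remaining 2 GB)
19 GB → drive 5 (remaining 1 GB)
17 GB → drive 6 (remaining 3 GB)
8 GB → drive 1 (remaining 2 GB)
6 GB → drive 2 (remaining 7 GB)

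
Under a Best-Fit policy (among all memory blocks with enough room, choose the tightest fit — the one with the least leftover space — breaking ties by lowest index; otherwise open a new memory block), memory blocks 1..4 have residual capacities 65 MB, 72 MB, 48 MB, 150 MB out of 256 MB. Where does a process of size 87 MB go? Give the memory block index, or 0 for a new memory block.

4

Memory blocks with room: memory block 4 (150 MB).
Tightest fit is memory block 4 with 150 MB free.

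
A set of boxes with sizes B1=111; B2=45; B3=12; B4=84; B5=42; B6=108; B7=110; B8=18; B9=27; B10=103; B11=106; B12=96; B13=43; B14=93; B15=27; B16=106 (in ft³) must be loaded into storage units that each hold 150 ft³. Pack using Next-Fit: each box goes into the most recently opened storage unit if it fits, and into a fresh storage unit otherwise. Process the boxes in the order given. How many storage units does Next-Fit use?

9 storage units

B1 (111 ft³) → storage unit 1 (remaining 39 ft³)
B2 (45 ft³) → storage unit 2 (remaining 105 ft³)
B3 (12 ft³) → storage unit 2 (remaining 93 ft³)
B4 (84 ft³) → storage unit 2 (remaining 9 ft³)
B5 (42 ft³) → storage unit 3 (remaining 108 ft³)
B6 (108 ft³) → storage unit 3 (remaining 0 ft³)
B7 (110 ft³) → storage unit 4 (remaining 40 ft³)
B8 (18 ft³) → storage unit 4 (remaining 22 ft³)
B9 (27 ft³) → storage unit 5 (remaining 123 ft³)
B10 (103 ft³) → storage unit 5 (remaining 20 ft³)
B11 (106 ft³) → storage unit 6 (remaining 44 ft³)
B12 (96 ft³) → storage unit 7 (remaining 54 ft³)
B13 (43 ft³) → storage unit 7 (remaining 11 ft³)
B14 (93 ft³) → storage unit 8 (remaining 57 ft³)
B15 (27 ft³) → storage unit 8 (remaining 30 ft³)
B16 (106 ft³) → storage unit 9 (remaining 44 ft³)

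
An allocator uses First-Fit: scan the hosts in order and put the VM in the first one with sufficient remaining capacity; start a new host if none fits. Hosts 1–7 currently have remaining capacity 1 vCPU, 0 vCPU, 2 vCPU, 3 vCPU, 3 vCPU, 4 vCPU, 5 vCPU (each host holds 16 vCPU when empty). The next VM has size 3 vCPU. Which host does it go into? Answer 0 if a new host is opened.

4

Hosts with room: host 4 (3 vCPU), host 5 (3 vCPU), host 6 (4 vCPU), host 7 (5 vCPU).
The first with room is host 4.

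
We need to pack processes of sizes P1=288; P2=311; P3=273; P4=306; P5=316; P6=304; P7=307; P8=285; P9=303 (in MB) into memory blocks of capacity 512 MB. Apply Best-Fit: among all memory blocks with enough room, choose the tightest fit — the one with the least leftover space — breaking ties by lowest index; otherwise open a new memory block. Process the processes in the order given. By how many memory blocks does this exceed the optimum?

0

Best-Fit: [288] [311] [273] [306] [316] [304] [307] [285] [303] → 9 memory blocks.
9 processes exceed 256 MB (half the capacity), and no two of those can share a memory block, so at least 9 memory blocks are needed.
So 9 is already optimal.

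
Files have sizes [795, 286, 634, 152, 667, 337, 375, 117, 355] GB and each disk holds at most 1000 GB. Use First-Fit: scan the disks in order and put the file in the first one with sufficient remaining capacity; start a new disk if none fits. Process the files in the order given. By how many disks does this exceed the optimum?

First-Fit: [795,152] [286,634] [667,117] [337,375] [355] → 5 disks.
Total size 3718 GB; any packing needs at least ⌈3718/1000⌉ = 4 disks.
An optimal packing achieves that bound: [795,152] [667,286] [634,355] [375,337,117] → 4 disks.
Excess: 5 − 4 = 1.

1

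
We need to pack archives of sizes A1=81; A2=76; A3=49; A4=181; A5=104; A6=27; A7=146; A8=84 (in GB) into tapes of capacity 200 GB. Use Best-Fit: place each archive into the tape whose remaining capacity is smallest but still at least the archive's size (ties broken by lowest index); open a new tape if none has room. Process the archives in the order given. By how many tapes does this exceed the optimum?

Best-Fit: [81,76,27] [49,104] [181] [146] [84] → 5 tapes.
Total size 748 GB; any packing needs at least ⌈748/200⌉ = 4 tapes.
An optimal packing achieves that bound: [181] [146,49] [104,84] [81,76,27] → 4 tapes.
Excess: 5 − 4 = 1.

1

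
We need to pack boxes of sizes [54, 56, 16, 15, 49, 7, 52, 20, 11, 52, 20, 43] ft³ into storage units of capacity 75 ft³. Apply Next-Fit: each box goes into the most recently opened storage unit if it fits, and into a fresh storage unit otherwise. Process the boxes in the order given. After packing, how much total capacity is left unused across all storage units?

storage unit 1: place 54 ft³, 21 ft³ left
storage unit 2: place 56 ft³, 19 ft³ left
storage unit 2: place 16 ft³, 3 ft³ left
storage unit 3: place 15 ft³, 60 ft³ left
storage unit 3: place 49 ft³, 11 ft³ left
storage unit 3: place 7 ft³, 4 ft³ left
storage unit 4: place 52 ft³, 23 ft³ left
storage unit 4: place 20 ft³, 3 ft³ left
storage unit 5: place 11 ft³, 64 ft³ left
storage unit 5: place 52 ft³, 12 ft³ left
storage unit 6: place 20 ft³, 55 ft³ left
storage unit 6: place 43 ft³, 12 ft³ left
6 storage units × 75 ft³ = 450 ft³; used 395 ft³; unused 55 ft³.

55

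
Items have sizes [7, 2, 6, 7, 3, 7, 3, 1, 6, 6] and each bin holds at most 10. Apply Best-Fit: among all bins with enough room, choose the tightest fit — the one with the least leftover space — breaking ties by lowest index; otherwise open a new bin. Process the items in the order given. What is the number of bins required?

6

7 → bin 1 (remaining 3)
2 → bin 1 (remaining 1)
6 → bin 2 (remaining 4)
7 → bin 3 (remaining 3)
3 → bin 3 (remaining 0)
7 → bin 4 (remaining 3)
3 → bin 4 (remaining 0)
1 → bin 1 (remaining 0)
6 → bin 5 (remaining 4)
6 → bin 6 (remaining 4)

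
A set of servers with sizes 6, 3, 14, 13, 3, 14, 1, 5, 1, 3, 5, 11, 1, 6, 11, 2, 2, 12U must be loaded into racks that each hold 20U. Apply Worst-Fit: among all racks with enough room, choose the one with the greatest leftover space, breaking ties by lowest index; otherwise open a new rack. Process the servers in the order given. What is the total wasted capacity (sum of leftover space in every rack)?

27

6U → rack 1 (remaining 14U)
3U → rack 1 (remaining 11U)
14U → rack 2 (remaining 6U)
13U → rack 3 (remaining 7U)
3U → rack 1 (remaining 8U)
14U → rack 4 (remaining 6U)
1U → rack 1 (remaining 7U)
5U → rack 1 (remaining 2U)
1U → rack 3 (remaining 6U)
3U → rack 2 (remaining 3U)
5U → rack 3 (remaining 1U)
11U → rack 5 (remaining 9U)
1U → rack 5 (remaining 8U)
6U → rack 5 (remaining 2U)
11U → rack 6 (remaining 9U)
2U → rack 6 (remaining 7U)
2U → rack 6 (remaining 5U)
12U → rack 7 (remaining 8U)
7 racks × 20U = 140U; used 113U; unused 27U.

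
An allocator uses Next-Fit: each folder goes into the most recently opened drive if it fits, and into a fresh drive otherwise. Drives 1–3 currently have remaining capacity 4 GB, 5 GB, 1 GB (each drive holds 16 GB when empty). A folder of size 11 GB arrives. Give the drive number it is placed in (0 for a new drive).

0

Next-Fit only looks at drive 3, which has 1 GB free.
11 GB does not fit, so a new drive is opened.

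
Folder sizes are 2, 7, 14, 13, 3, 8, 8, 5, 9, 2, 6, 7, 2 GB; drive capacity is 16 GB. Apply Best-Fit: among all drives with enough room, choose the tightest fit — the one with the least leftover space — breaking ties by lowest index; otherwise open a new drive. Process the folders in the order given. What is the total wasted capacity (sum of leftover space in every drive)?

10

Put 2 GB in drive 1; 14 GB remain.
Put 7 GB in drive 1; 7 GB remain.
Put 14 GB in drive 2; 2 GB remain.
Put 13 GB in drive 3; 3 GB remain.
Put 3 GB in drive 3; 0 GB remain.
Put 8 GB in drive 4; 8 GB remain.
Put 8 GB in drive 4; 0 GB remain.
Put 5 GB in drive 1; 2 GB remain.
Put 9 GB in drive 5; 7 GB remain.
Put 2 GB in drive 1; 0 GB remain.
Put 6 GB in drive 5; 1 GB remain.
Put 7 GB in drive 6; 9 GB remain.
Put 2 GB in drive 2; 0 GB remain.
6 drives × 16 GB = 96 GB; used 86 GB; unused 10 GB.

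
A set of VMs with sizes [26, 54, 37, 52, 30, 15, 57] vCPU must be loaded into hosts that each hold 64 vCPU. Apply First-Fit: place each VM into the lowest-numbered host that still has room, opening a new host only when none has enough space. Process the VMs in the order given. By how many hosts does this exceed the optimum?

0

First-Fit: [26,37] [54] [52] [30,15] [57] → 5 hosts.
Total size 271 vCPU; any packing needs at least ⌈271/64⌉ = 5 hosts.
So 5 is already optimal.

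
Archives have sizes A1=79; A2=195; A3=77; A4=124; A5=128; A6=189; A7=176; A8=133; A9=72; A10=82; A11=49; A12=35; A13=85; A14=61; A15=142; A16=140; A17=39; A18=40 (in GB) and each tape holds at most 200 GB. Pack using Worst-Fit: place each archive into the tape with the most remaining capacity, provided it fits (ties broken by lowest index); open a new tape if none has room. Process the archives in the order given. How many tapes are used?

11

A1 (79 GB) → tape 1 (remaining 121 GB)
A2 (195 GB) → tape 2 (remaining 5 GB)
A3 (77 GB) → tape 1 (remaining 44 GB)
A4 (124 GB) → tape 3 (remaining 76 GB)
A5 (128 GB) → tape 4 (remaining 72 GB)
A6 (189 GB) → tape 5 (remaining 11 GB)
A7 (176 GB) → tape 6 (remaining 24 GB)
A8 (133 GB) → tape 7 (remaining 67 GB)
A9 (72 GB) → tape 3 (remaining 4 GB)
A10 (82 GB) → tape 8 (remaining 118 GB)
A11 (49 GB) → tape 8 (remaining 69 GB)
A12 (35 GB) → tape 4 (remaining 37 GB)
A13 (85 GB) → tape 9 (remaining 115 GB)
A14 (61 GB) → tape 9 (remaining 54 GB)
A15 (142 GB) → tape 10 (remaining 58 GB)
A16 (140 GB) → tape 11 (remaining 60 GB)
A17 (39 GB) → tape 8 (remaining 30 GB)
A18 (40 GB) → tape 7 (remaining 27 GB)
Final tapes: [79,77] [195] [124,72] [128,35] [189] [176] [133,40] [82,49,39] [85,61] [142] [140].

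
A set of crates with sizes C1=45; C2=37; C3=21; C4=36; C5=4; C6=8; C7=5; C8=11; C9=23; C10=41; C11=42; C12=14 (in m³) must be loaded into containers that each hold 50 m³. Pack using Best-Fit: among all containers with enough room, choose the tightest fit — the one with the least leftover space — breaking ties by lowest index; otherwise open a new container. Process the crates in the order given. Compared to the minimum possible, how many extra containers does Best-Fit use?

Best-Fit: [45,4] [37,8,5] [21,23] [36,11] [41] [42] [14] → 7 containers.
Total size 287 m³; any packing needs at least ⌈287/50⌉ = 6 containers.
An optimal packing achieves that bound: [45,5] [42,8] [41,4] [37,11] [36,14] [23,21] → 6 containers.
Excess: 7 − 6 = 1.

1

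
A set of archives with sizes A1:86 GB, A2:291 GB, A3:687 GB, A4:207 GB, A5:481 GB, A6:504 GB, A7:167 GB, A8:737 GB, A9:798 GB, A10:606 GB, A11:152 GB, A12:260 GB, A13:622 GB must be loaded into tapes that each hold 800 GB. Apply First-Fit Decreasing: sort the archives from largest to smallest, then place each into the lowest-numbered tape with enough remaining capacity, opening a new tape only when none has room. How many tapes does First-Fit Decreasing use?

8 tapes

Sorted descending: 798, 737, 687, 622, 606, 504, 481, 291, 260, 207, 167, 152, 86.
798 GB → tape 1 (remaining 2 GB)
737 GB → tape 2 (remaining 63 GB)
687 GB → tape 3 (remaining 113 GB)
622 GB → tape 4 (remaining 178 GB)
606 GB → tape 5 (remaining 194 GB)
504 GB → tape 6 (remaining 296 GB)
481 GB → tape 7 (remaining 319 GB)
291 GB → tape 6 (remaining 5 GB)
260 GB → tape 7 (remaining 59 GB)
207 GB → tape 8 (remaining 593 GB)
167 GB → tape 4 (remaining 11 GB)
152 GB → tape 5 (remaining 42 GB)
86 GB → tape 3 (remaining 27 GB)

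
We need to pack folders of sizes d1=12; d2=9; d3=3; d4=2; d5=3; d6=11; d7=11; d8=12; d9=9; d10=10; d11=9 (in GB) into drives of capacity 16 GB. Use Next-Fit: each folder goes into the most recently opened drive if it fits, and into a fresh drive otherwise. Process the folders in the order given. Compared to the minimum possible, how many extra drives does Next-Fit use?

Next-Fit: [12] [9,3,2] [3,11] [11] [12] [9] [10] [9] → 8 drives.
8 folders exceed 8 GB (half the capacity), and no two of those can share a drive, so at least 8 drives are needed.
So 8 is already optimal.

0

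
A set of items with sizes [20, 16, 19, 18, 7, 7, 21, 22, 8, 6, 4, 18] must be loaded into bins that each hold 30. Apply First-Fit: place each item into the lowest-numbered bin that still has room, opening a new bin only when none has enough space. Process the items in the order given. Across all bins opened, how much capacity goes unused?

44

20 → bin 1 (remaining 10)
16 → bin 2 (remaining 14)
19 → bin 3 (remaining 11)
18 → bin 4 (remaining 12)
7 → bin 1 (remaining 3)
7 → bin 2 (remaining 7)
21 → bin 5 (remaining 9)
22 → bin 6 (remaining 8)
8 → bin 3 (remaining 3)
6 → bin 2 (remaining 1)
4 → bin 4 (remaining 8)
18 → bin 7 (remaining 12)
7 bins × 30 = 210; used 166; unused 44.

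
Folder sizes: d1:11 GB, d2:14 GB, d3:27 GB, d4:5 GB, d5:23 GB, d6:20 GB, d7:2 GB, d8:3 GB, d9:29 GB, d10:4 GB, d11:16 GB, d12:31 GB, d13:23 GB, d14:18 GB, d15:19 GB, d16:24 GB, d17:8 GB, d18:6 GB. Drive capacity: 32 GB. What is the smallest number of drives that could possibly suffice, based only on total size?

Total size = 11 + 14 + 27 + 5 + 23 + 20 + 2 + 3 + 29 + 4 + 16 + 31 + 23 + 18 + 19 + 24 + 8 + 6 = 283 GB.
⌈283 / 32⌉ = 9.

9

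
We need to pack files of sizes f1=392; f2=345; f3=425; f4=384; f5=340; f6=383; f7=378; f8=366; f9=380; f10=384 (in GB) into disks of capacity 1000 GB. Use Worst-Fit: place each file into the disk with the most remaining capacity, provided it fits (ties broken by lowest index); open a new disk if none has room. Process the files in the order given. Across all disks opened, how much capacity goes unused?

disk 1: place f1 (392 GB), 608 GB left
disk 1: place f2 (345 GB), 263 GB left
disk 2: place f3 (425 GB), 575 GB left
disk 2: place f4 (384 GB), 191 GB left
disk 3: place f5 (340 GB), 660 GB left
disk 3: place f6 (383 GB), 277 GB left
disk 4: place f7 (378 GB), 622 GB left
disk 4: place f8 (366 GB), 256 GB left
disk 5: place f9 (380 GB), 620 GB left
disk 5: place f10 (384 GB), 236 GB left
5 disks × 1000 GB = 5000 GB; used 3777 GB; unused 1223 GB.

1223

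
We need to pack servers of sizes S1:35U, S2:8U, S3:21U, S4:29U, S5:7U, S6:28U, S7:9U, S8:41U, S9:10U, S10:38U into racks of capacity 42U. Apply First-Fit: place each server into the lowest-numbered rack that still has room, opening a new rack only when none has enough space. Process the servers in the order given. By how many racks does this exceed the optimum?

First-Fit: [35,7] [8,21,9] [29,10] [28] [41] [38] → 6 racks.
Total size 226U; any packing needs at least ⌈226/42⌉ = 6 racks.
So 6 is already optimal.

0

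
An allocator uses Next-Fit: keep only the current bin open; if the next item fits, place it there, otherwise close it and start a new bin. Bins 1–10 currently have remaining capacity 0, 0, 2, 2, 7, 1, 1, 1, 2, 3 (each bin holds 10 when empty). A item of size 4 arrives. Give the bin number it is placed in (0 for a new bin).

0

Next-Fit only looks at bin 10, which has 3 free.
4 does not fit, so a new bin is opened.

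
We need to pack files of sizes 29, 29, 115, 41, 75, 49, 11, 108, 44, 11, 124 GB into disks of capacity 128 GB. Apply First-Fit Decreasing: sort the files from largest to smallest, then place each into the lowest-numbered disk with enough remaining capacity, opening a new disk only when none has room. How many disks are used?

6 disks

Sorted descending: 124, 115, 108, 75, 49, 44, 41, 29, 29, 11, 11.
Put 124 GB in disk 1; 4 GB remain.
Put 115 GB in disk 2; 13 GB remain.
Put 108 GB in disk 3; 20 GB remain.
Put 75 GB in disk 4; 53 GB remain.
Put 49 GB in disk 4; 4 GB remain.
Put 44 GB in disk 5; 84 GB remain.
Put 41 GB in disk 5; 43 GB remain.
Put 29 GB in disk 5; 14 GB remain.
Put 29 GB in disk 6; 99 GB remain.
Put 11 GB in disk 2; 2 GB remain.
Put 11 GB in disk 3; 9 GB remain.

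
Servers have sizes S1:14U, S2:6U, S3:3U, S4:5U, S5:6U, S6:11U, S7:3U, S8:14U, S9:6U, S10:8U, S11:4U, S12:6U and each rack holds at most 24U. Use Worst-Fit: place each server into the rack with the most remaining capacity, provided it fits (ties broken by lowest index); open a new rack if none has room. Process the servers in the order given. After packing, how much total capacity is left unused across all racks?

10

rack 1: place S1 (14U), 10U left
rack 1: place S2 (6U), 4U left
rack 1: place S3 (3U), 1U left
rack 2: place S4 (5U), 19U left
rack 2: place S5 (6U), 13U left
rack 2: place S6 (11U), 2U left
rack 3: place S7 (3U), 21U left
rack 3: place S8 (14U), 7U left
rack 3: place S9 (6U), 1U left
rack 4: place S10 (8U), 16U left
rack 4: place S11 (4U), 12U left
rack 4: place S12 (6U), 6U left
4 racks × 24U = 96U; used 86U; unused 10U.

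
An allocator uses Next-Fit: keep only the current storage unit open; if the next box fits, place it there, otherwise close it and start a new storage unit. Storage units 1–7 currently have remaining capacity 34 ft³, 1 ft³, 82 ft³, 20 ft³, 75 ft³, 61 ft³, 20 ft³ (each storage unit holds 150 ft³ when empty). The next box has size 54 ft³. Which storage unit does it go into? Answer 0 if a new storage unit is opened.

0

Next-Fit only looks at storage unit 7, which has 20 ft³ free.
54 ft³ does not fit, so a new storage unit is opened.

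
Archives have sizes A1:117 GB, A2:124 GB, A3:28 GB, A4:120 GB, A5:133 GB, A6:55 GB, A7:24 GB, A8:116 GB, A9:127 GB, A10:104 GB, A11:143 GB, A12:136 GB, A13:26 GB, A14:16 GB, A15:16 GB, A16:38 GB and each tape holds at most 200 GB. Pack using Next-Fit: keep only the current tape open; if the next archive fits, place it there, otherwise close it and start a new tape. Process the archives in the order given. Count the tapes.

10 tapes

Put A1 (117 GB) in tape 1; 83 GB remain.
Put A2 (124 GB) in tape 2; 76 GB remain.
Put A3 (28 GB) in tape 2; 48 GB remain.
Put A4 (120 GB) in tape 3; 80 GB remain.
Put A5 (133 GB) in tape 4; 67 GB remain.
Put A6 (55 GB) in tape 4; 12 GB remain.
Put A7 (24 GB) in tape 5; 176 GB remain.
Put A8 (116 GB) in tape 5; 60 GB remain.
Put A9 (127 GB) in tape 6; 73 GB remain.
Put A10 (104 GB) in tape 7; 96 GB remain.
Put A11 (143 GB) in tape 8; 57 GB remain.
Put A12 (136 GB) in tape 9; 64 GB remain.
Put A13 (26 GB) in tape 9; 38 GB remain.
Put A14 (16 GB) in tape 9; 22 GB remain.
Put A15 (16 GB) in tape 9; 6 GB remain.
Put A16 (38 GB) in tape 10; 162 GB remain.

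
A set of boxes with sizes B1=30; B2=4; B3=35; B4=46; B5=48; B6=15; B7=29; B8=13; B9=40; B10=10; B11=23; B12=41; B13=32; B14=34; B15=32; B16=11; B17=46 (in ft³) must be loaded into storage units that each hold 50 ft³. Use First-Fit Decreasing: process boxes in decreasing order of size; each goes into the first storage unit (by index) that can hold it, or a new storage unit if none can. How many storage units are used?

Sorted descending: 48, 46, 46, 41, 40, 35, 34, 32, 32, 30, 29, 23, 15, 13, 11, 10, 4.
48 ft³ → storage unit 1 (remaining 2 ft³)
46 ft³ → storage unit 2 (remaining 4 ft³)
46 ft³ → storage unit 3 (remaining 4 ft³)
41 ft³ → storage unit 4 (remaining 9 ft³)
40 ft³ → storage unit 5 (remaining 10 ft³)
35 ft³ → storage unit 6 (remaining 15 ft³)
34 ft³ → storage unit 7 (remaining 16 ft³)
32 ft³ → storage unit 8 (remaining 18 ft³)
32 ft³ → storage unit 9 (remaining 18 ft³)
30 ft³ → storage unit 10 (remaining 20 ft³)
29 ft³ → storage unit 11 (remaining 21 ft³)
23 ft³ → storage unit 12 (remaining 27 ft³)
15 ft³ → storage unit 6 (remaining 0 ft³)
13 ft³ → storage unit 7 (remaining 3 ft³)
11 ft³ → storage unit 8 (remaining 7 ft³)
10 ft³ → storage unit 5 (remaining 0 ft³)
4 ft³ → storage unit 2 (remaining 0 ft³)
Final storage units: [48] [46,4] [46] [41] [40,10] [35,15] [34,13] [32,11] [32] [30] [29] [23].

12 storage units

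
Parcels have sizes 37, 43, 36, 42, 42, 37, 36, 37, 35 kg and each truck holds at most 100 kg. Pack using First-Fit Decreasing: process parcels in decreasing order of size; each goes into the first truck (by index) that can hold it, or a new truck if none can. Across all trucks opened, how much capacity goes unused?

155

Sorted descending: 43, 42, 42, 37, 37, 37, 36, 36, 35.
Put 43 kg in truck 1; 57 kg remain.
Put 42 kg in truck 1; 15 kg remain.
Put 42 kg in truck 2; 58 kg remain.
Put 37 kg in truck 2; 21 kg remain.
Put 37 kg in truck 3; 63 kg remain.
Put 37 kg in truck 3; 26 kg remain.
Put 36 kg in truck 4; 64 kg remain.
Put 36 kg in truck 4; 28 kg remain.
Put 35 kg in truck 5; 65 kg remain.
5 trucks × 100 kg = 500 kg; used 345 kg; unused 155 kg.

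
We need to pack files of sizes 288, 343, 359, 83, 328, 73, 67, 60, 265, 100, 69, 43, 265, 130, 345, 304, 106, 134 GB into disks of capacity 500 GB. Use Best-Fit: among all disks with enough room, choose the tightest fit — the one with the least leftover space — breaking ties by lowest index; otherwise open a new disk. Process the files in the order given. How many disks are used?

8

Put 288 GB in disk 1; 212 GB remain.
Put 343 GB in disk 2; 157 GB remain.
Put 359 GB in disk 3; 141 GB remain.
Put 83 GB in disk 3; 58 GB remain.
Put 328 GB in disk 4; 172 GB remain.
Put 73 GB in disk 2; 84 GB remain.
Put 67 GB in disk 2; 17 GB remain.
Put 60 GB in disk 4; 112 GB remain.
Put 265 GB in disk 5; 235 GB remain.
Put 100 GB in disk 4; 12 GB remain.
Put 69 GB in disk 1; 143 GB remain.
Put 43 GB in disk 3; 15 GB remain.
Put 265 GB in disk 6; 235 GB remain.
Put 130 GB in disk 1; 13 GB remain.
Put 345 GB in disk 7; 155 GB remain.
Put 304 GB in disk 8; 196 GB remain.
Put 106 GB in disk 7; 49 GB remain.
Put 134 GB in disk 8; 62 GB remain.
Final disks: [288,69,130] [343,73,67] [359,83,43] [328,60,100] [265] [265] [345,106] [304,134].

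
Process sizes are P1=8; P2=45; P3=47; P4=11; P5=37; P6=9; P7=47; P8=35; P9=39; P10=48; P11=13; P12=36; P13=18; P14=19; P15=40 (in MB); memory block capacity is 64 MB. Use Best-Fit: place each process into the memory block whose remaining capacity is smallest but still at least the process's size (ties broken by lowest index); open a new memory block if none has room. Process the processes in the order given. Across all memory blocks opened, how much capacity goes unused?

124

Put P1 (8 MB) in memory block 1; 56 MB remain.
Put P2 (45 MB) in memory block 1; 11 MB remain.
Put P3 (47 MB) in memory block 2; 17 MB remain.
Put P4 (11 MB) in memory block 1; 0 MB remain.
Put P5 (37 MB) in memory block 3; 27 MB remain.
Put P6 (9 MB) in memory block 2; 8 MB remain.
Put P7 (47 MB) in memory block 4; 17 MB remain.
Put P8 (35 MB) in memory block 5; 29 MB remain.
Put P9 (39 MB) in memory block 6; 25 MB remain.
Put P10 (48 MB) in memory block 7; 16 MB remain.
Put P11 (13 MB) in memory block 7; 3 MB remain.
Put P12 (36 MB) in memory block 8; 28 MB remain.
Put P13 (18 MB) in memory block 6; 7 MB remain.
Put P14 (19 MB) in memory block 3; 8 MB remain.
Put P15 (40 MB) in memory block 9; 24 MB remain.
9 memory blocks × 64 MB = 576 MB; used 452 MB; unused 124 MB.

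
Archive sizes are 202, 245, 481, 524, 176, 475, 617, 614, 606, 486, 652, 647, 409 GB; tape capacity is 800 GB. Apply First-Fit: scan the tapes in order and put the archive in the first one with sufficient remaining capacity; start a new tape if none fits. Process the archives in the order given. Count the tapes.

202 GB → tape 1 (remaining 598 GB)
245 GB → tape 1 (remaining 353 GB)
481 GB → tape 2 (remaining 319 GB)
524 GB → tape 3 (remaining 276 GB)
176 GB → tape 1 (remaining 177 GB)
475 GB → tape 4 (remaining 325 GB)
617 GB → tape 5 (remaining 183 GB)
614 GB → tape 6 (remaining 186 GB)
606 GB → tape 7 (remaining 194 GB)
486 GB → tape 8 (remaining 314 GB)
652 GB → tape 9 (remaining 148 GB)
647 GB → tape 10 (remaining 153 GB)
409 GB → tape 11 (remaining 391 GB)
Final tapes: [202,245,176] [481] [524] [475] [617] [614] [606] [486] [652] [647] [409].

11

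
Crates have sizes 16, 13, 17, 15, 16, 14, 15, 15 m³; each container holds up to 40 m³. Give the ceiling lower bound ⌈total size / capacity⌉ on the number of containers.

Total size = 16 + 13 + 17 + 15 + 16 + 14 + 15 + 15 = 121 m³.
⌈121 / 40⌉ = 4.

4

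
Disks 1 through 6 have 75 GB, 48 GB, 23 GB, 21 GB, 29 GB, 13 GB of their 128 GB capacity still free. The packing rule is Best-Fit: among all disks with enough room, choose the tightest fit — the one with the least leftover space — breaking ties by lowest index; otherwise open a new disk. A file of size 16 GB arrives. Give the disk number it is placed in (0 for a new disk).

Disks with room: disk 1 (75 GB), disk 2 (48 GB), disk 3 (23 GB), disk 4 (21 GB), disk 5 (29 GB).
Tightest fit is disk 4 with 21 GB free.

4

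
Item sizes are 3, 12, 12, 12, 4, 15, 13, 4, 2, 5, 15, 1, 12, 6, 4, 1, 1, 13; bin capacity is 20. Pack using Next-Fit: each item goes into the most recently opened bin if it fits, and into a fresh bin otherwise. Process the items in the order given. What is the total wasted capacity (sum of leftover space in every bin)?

25

Put 3 in bin 1; 17 remain.
Put 12 in bin 1; 5 remain.
Put 12 in bin 2; 8 remain.
Put 12 in bin 3; 8 remain.
Put 4 in bin 3; 4 remain.
Put 15 in bin 4; 5 remain.
Put 13 in bin 5; 7 remain.
Put 4 in bin 5; 3 remain.
Put 2 in bin 5; 1 remain.
Put 5 in bin 6; 15 remain.
Put 15 in bin 6; 0 remain.
Put 1 in bin 7; 19 remain.
Put 12 in bin 7; 7 remain.
Put 6 in bin 7; 1 remain.
Put 4 in bin 8; 16 remain.
Put 1 in bin 8; 15 remain.
Put 1 in bin 8; 14 remain.
Put 13 in bin 8; 1 remain.
8 bins × 20 = 160; used 135; unused 25.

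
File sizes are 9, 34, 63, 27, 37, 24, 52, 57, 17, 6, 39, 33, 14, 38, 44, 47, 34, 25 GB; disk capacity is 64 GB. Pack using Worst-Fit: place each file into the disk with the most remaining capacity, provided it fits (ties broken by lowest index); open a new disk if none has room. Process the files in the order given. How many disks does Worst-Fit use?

9 GB → disk 1 (remaining 55 GB)
34 GB → disk 1 (remaining 21 GB)
63 GB → disk 2 (remaining 1 GB)
27 GB → disk 3 (remaining 37 GB)
37 GB → disk 3 (remaining 0 GB)
24 GB → disk 4 (remaining 40 GB)
52 GB → disk 5 (remaining 12 GB)
57 GB → disk 6 (remaining 7 GB)
17 GB → disk 4 (remaining 23 GB)
6 GB → disk 4 (remaining 17 GB)
39 GB → disk 7 (remaining 25 GB)
33 GB → disk 8 (remaining 31 GB)
14 GB → disk 8 (remaining 17 GB)
38 GB → disk 9 (remaining 26 GB)
44 GB → disk 10 (remaining 20 GB)
47 GB → disk 11 (remaining 17 GB)
34 GB → disk 12 (remaining 30 GB)
25 GB → disk 12 (remaining 5 GB)
Final disks: [9,34] [63] [27,37] [24,17,6] [52] [57] [39] [33,14] [38] [44] [47] [34,25].

12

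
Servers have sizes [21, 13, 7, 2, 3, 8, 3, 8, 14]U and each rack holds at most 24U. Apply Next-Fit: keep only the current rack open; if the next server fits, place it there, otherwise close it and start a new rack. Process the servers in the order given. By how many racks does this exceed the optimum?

Next-Fit: [21] [13,7,2] [3,8,3,8] [14] → 4 racks.
Total size 79U; any packing needs at least ⌈79/24⌉ = 4 racks.
So 4 is already optimal.

0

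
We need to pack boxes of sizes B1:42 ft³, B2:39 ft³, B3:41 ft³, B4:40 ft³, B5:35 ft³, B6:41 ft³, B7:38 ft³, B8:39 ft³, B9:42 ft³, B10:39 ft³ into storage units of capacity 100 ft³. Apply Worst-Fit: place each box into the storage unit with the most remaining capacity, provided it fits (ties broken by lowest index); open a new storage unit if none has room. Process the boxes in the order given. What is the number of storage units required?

5

B1 (42 ft³) → storage unit 1 (remaining 58 ft³)
B2 (39 ft³) → storage unit 1 (remaining 19 ft³)
B3 (41 ft³) → storage unit 2 (remaining 59 ft³)
B4 (40 ft³) → storage unit 2 (remaining 19 ft³)
B5 (35 ft³) → storage unit 3 (remaining 65 ft³)
B6 (41 ft³) → storage unit 3 (remaining 24 ft³)
B7 (38 ft³) → storage unit 4 (remaining 62 ft³)
B8 (39 ft³) → storage unit 4 (remaining 23 ft³)
B9 (42 ft³) → storage unit 5 (remaining 58 ft³)
B10 (39 ft³) → storage unit 5 (remaining 19 ft³)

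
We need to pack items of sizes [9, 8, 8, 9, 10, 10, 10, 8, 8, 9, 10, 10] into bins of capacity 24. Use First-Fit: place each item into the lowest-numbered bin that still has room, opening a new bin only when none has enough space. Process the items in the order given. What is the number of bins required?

6 bins

9 → bin 1 (remaining 15)
8 → bin 1 (remaining 7)
8 → bin 2 (remaining 16)
9 → bin 2 (remaining 7)
10 → bin 3 (remaining 14)
10 → bin 3 (remaining 4)
10 → bin 4 (remaining 14)
8 → bin 4 (remaining 6)
8 → bin 5 (remaining 16)
9 → bin 5 (remaining 7)
10 → bin 6 (remaining 14)
10 → bin 6 (remaining 4)
Final bins: [9,8] [8,9] [10,10] [10,8] [8,9] [10,10].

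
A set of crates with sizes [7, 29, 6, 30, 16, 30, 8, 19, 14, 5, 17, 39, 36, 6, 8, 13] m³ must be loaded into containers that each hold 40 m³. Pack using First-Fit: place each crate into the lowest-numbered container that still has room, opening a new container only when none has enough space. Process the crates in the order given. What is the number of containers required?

8

Put 7 m³ in container 1; 33 m³ remain.
Put 29 m³ in container 1; 4 m³ remain.
Put 6 m³ in container 2; 34 m³ remain.
Put 30 m³ in container 2; 4 m³ remain.
Put 16 m³ in container 3; 24 m³ remain.
Put 30 m³ in container 4; 10 m³ remain.
Put 8 m³ in container 3; 16 m³ remain.
Put 19 m³ in container 5; 21 m³ remain.
Put 14 m³ in container 3; 2 m³ remain.
Put 5 m³ in container 4; 5 m³ remain.
Put 17 m³ in container 5; 4 m³ remain.
Put 39 m³ in container 6; 1 m³ remain.
Put 36 m³ in container 7; 4 m³ remain.
Put 6 m³ in container 8; 34 m³ remain.
Put 8 m³ in container 8; 26 m³ remain.
Put 13 m³ in container 8; 13 m³ remain.
Final containers: [7,29] [6,30] [16,8,14] [30,5] [19,17] [39] [36] [6,8,13].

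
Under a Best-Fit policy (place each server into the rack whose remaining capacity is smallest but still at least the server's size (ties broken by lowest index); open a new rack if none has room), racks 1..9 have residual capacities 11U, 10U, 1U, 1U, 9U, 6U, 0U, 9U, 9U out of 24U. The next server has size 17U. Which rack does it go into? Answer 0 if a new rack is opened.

No rack has ≥ 17U free, so a new rack is opened.

0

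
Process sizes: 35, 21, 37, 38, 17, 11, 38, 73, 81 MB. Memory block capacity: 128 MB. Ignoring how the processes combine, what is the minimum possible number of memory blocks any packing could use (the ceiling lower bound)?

3

Total size = 35 + 21 + 37 + 38 + 17 + 11 + 38 + 73 + 81 = 351 MB.
⌈351 / 128⌉ = 3.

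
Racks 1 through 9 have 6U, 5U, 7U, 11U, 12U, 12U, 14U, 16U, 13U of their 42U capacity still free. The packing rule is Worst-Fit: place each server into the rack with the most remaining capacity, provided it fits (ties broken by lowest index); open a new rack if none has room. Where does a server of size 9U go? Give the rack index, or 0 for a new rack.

Racks with room: rack 4 (11U), rack 5 (12U), rack 6 (12U), rack 7 (14U), rack 8 (16U), rack 9 (13U).
Most room is rack 8 with 16U free.

8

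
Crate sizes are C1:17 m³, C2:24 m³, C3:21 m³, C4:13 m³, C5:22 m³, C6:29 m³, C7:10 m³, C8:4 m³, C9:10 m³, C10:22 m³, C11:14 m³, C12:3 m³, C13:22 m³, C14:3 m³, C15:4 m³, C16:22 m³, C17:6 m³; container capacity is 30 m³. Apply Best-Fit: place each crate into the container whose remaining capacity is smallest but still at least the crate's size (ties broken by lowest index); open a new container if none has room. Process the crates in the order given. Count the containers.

C1 (17 m³) → container 1 (remaining 13 m³)
C2 (24 m³) → container 2 (remaining 6 m³)
C3 (21 m³) → container 3 (remaining 9 m³)
C4 (13 m³) → container 1 (remaining 0 m³)
C5 (22 m³) → container 4 (remaining 8 m³)
C6 (29 m³) → container 5 (remaining 1 m³)
C7 (10 m³) → container 6 (remaining 20 m³)
C8 (4 m³) → container 2 (remaining 2 m³)
C9 (10 m³) → container 6 (remaining 10 m³)
C10 (22 m³) → container 7 (remaining 8 m³)
C11 (14 m³) → container 8 (remaining 16 m³)
C12 (3 m³) → container 4 (remaining 5 m³)
C13 (22 m³) → container 9 (remaining 8 m³)
C14 (3 m³) → container 4 (remaining 2 m³)
C15 (4 m³) → container 7 (remaining 4 m³)
C16 (22 m³) → container 10 (remaining 8 m³)
C17 (6 m³) → container 9 (remaining 2 m³)
Final containers: [17,13] [24,4] [21] [22,3,3] [29] [10,10] [22,4] [14] [22,6] [22].

10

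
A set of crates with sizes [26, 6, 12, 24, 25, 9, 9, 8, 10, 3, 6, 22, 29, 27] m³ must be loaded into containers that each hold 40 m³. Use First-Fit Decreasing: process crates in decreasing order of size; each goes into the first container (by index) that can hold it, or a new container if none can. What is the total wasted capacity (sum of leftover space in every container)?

Sorted descending: 29, 27, 26, 25, 24, 22, 12, 10, 9, 9, 8, 6, 6, 3.
Put 29 m³ in container 1; 11 m³ remain.
Put 27 m³ in container 2; 13 m³ remain.
Put 26 m³ in container 3; 14 m³ remain.
Put 25 m³ in container 4; 15 m³ remain.
Put 24 m³ in container 5; 16 m³ remain.
Put 22 m³ in container 6; 18 m³ remain.
Put 12 m³ in container 2; 1 m³ remain.
Put 10 m³ in container 1; 1 m³ remain.
Put 9 m³ in container 3; 5 m³ remain.
Put 9 m³ in container 4; 6 m³ remain.
Put 8 m³ in container 5; 8 m³ remain.
Put 6 m³ in container 4; 0 m³ remain.
Put 6 m³ in container 5; 2 m³ remain.
Put 3 m³ in container 3; 2 m³ remain.
6 containers × 40 m³ = 240 m³; used 216 m³; unused 24 m³.

24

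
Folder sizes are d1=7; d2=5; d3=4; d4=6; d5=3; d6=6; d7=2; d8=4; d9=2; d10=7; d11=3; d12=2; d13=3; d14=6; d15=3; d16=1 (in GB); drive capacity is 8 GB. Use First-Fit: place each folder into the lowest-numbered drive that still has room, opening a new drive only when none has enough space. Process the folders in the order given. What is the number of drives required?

d1 (7 GB) → drive 1 (remaining 1 GB)
d2 (5 GB) → drive 2 (remaining 3 GB)
d3 (4 GB) → drive 3 (remaining 4 GB)
d4 (6 GB) → drive 4 (remaining 2 GB)
d5 (3 GB) → drive 2 (remaining 0 GB)
d6 (6 GB) → drive 5 (remaining 2 GB)
d7 (2 GB) → drive 3 (remaining 2 GB)
d8 (4 GB) → drive 6 (remaining 4 GB)
d9 (2 GB) → drive 3 (remaining 0 GB)
d10 (7 GB) → drive 7 (remaining 1 GB)
d11 (3 GB) → drive 6 (remaining 1 GB)
d12 (2 GB) → drive 4 (remaining 0 GB)
d13 (3 GB) → drive 8 (remaining 5 GB)
d14 (6 GB) → drive 9 (remaining 2 GB)
d15 (3 GB) → drive 8 (remaining 2 GB)
d16 (1 GB) → drive 1 (remaining 0 GB)
Final drives: [7,1] [5,3] [4,2,2] [6,2] [6] [4,3] [7] [3,3] [6].

9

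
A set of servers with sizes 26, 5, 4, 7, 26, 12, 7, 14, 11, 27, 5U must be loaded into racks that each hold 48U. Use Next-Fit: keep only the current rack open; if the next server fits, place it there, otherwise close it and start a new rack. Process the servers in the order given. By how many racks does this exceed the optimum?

Next-Fit: [26,5,4,7] [26,12,7] [14,11] [27,5] → 4 racks.
Total size 144U; any packing needs at least ⌈144/48⌉ = 3 racks.
An optimal packing achieves that bound: [27,14,7] [26,12,5,5] [26,11,7,4] → 3 racks.
Excess: 4 − 3 = 1.

1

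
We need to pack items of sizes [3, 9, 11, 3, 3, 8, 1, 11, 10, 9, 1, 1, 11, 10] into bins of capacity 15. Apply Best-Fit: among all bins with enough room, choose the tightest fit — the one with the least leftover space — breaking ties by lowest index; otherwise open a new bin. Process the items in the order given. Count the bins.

8

Put 3 in bin 1; 12 remain.
Put 9 in bin 1; 3 remain.
Put 11 in bin 2; 4 remain.
Put 3 in bin 1; 0 remain.
Put 3 in bin 2; 1 remain.
Put 8 in bin 3; 7 remain.
Put 1 in bin 2; 0 remain.
Put 11 in bin 4; 4 remain.
Put 10 in bin 5; 5 remain.
Put 9 in bin 6; 6 remain.
Put 1 in bin 4; 3 remain.
Put 1 in bin 4; 2 remain.
Put 11 in bin 7; 4 remain.
Put 10 in bin 8; 5 remain.
Final bins: [3,9,3] [11,3,1] [8] [11,1,1] [10] [9] [11] [10].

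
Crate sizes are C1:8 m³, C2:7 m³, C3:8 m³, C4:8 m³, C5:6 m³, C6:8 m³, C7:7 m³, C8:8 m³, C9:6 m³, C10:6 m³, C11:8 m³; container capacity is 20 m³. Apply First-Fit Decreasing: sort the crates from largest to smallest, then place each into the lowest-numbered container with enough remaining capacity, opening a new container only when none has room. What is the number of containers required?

5

Sorted descending: 8, 8, 8, 8, 8, 8, 7, 7, 6, 6, 6.
container 1: place 8 m³, 12 m³ left
container 1: place 8 m³, 4 m³ left
container 2: place 8 m³, 12 m³ left
container 2: place 8 m³, 4 m³ left
container 3: place 8 m³, 12 m³ left
container 3: place 8 m³, 4 m³ left
container 4: place 7 m³, 13 m³ left
container 4: place 7 m³, 6 m³ left
container 4: place 6 m³, 0 m³ left
container 5: place 6 m³, 14 m³ left
container 5: place 6 m³, 8 m³ left
Final containers: [8,8] [8,8] [8,8] [7,7,6] [6,6].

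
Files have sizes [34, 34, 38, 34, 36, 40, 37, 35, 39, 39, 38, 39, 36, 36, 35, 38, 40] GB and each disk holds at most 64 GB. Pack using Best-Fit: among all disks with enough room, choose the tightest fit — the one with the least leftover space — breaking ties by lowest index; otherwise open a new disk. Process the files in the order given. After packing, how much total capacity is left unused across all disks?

34 GB → disk 1 (remaining 30 GB)
34 GB → disk 2 (remaining 30 GB)
38 GB → disk 3 (remaining 26 GB)
34 GB → disk 4 (remaining 30 GB)
36 GB → disk 5 (remaining 28 GB)
40 GB → disk 6 (remaining 24 GB)
37 GB → disk 7 (remaining 27 GB)
35 GB → disk 8 (remaining 29 GB)
39 GB → disk 9 (remaining 25 GB)
39 GB → disk 10 (remaining 25 GB)
38 GB → disk 11 (remaining 26 GB)
39 GB → disk 12 (remaining 25 GB)
36 GB → disk 13 (remaining 28 GB)
36 GB → disk 14 (remaining 28 GB)
35 GB → disk 15 (remaining 29 GB)
38 GB → disk 16 (remaining 26 GB)
40 GB → disk 17 (remaining 24 GB)
17 disks × 64 GB = 1088 GB; used 628 GB; unused 460 GB.

460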